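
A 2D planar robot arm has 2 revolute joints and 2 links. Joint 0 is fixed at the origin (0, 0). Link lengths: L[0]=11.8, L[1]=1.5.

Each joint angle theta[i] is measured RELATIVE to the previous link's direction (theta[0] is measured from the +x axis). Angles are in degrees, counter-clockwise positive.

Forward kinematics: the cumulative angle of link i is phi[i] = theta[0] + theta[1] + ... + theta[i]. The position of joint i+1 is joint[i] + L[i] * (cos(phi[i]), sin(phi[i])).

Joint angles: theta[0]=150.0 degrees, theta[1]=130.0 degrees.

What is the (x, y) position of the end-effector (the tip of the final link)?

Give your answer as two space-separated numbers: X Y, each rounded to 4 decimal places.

joint[0] = (0.0000, 0.0000)  (base)
link 0: phi[0] = 150 = 150 deg
  cos(150 deg) = -0.8660, sin(150 deg) = 0.5000
  joint[1] = (0.0000, 0.0000) + 11.8 * (-0.8660, 0.5000) = (0.0000 + -10.2191, 0.0000 + 5.9000) = (-10.2191, 5.9000)
link 1: phi[1] = 150 + 130 = 280 deg
  cos(280 deg) = 0.1736, sin(280 deg) = -0.9848
  joint[2] = (-10.2191, 5.9000) + 1.5 * (0.1736, -0.9848) = (-10.2191 + 0.2605, 5.9000 + -1.4772) = (-9.9586, 4.4228)
End effector: (-9.9586, 4.4228)

Answer: -9.9586 4.4228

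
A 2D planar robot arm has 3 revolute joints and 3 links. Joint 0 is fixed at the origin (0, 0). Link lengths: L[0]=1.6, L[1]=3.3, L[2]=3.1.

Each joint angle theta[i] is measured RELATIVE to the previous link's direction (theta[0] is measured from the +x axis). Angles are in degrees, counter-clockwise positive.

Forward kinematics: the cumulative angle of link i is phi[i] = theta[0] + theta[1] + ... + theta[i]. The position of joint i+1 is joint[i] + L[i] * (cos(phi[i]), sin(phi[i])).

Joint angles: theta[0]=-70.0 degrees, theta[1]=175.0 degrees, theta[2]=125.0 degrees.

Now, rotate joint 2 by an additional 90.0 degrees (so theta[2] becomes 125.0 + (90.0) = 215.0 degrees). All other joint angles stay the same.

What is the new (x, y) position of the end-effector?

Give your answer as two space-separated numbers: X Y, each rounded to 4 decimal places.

joint[0] = (0.0000, 0.0000)  (base)
link 0: phi[0] = -70 = -70 deg
  cos(-70 deg) = 0.3420, sin(-70 deg) = -0.9397
  joint[1] = (0.0000, 0.0000) + 1.6 * (0.3420, -0.9397) = (0.0000 + 0.5472, 0.0000 + -1.5035) = (0.5472, -1.5035)
link 1: phi[1] = -70 + 175 = 105 deg
  cos(105 deg) = -0.2588, sin(105 deg) = 0.9659
  joint[2] = (0.5472, -1.5035) + 3.3 * (-0.2588, 0.9659) = (0.5472 + -0.8541, -1.5035 + 3.1876) = (-0.3069, 1.6840)
link 2: phi[2] = -70 + 175 + 215 = 320 deg
  cos(320 deg) = 0.7660, sin(320 deg) = -0.6428
  joint[3] = (-0.3069, 1.6840) + 3.1 * (0.7660, -0.6428) = (-0.3069 + 2.3747, 1.6840 + -1.9926) = (2.0679, -0.3086)
End effector: (2.0679, -0.3086)

Answer: 2.0679 -0.3086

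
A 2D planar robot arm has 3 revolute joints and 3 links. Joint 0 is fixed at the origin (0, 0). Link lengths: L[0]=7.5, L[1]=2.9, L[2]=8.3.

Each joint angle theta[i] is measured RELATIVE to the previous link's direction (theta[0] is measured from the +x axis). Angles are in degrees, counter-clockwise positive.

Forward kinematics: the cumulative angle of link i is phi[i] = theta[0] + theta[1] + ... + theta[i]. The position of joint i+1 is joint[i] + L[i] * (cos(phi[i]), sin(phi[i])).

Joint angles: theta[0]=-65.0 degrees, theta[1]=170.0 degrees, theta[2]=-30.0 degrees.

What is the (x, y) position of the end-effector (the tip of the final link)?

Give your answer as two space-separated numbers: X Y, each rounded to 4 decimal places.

Answer: 4.5673 4.0211

Derivation:
joint[0] = (0.0000, 0.0000)  (base)
link 0: phi[0] = -65 = -65 deg
  cos(-65 deg) = 0.4226, sin(-65 deg) = -0.9063
  joint[1] = (0.0000, 0.0000) + 7.5 * (0.4226, -0.9063) = (0.0000 + 3.1696, 0.0000 + -6.7973) = (3.1696, -6.7973)
link 1: phi[1] = -65 + 170 = 105 deg
  cos(105 deg) = -0.2588, sin(105 deg) = 0.9659
  joint[2] = (3.1696, -6.7973) + 2.9 * (-0.2588, 0.9659) = (3.1696 + -0.7506, -6.7973 + 2.8012) = (2.4191, -3.9961)
link 2: phi[2] = -65 + 170 + -30 = 75 deg
  cos(75 deg) = 0.2588, sin(75 deg) = 0.9659
  joint[3] = (2.4191, -3.9961) + 8.3 * (0.2588, 0.9659) = (2.4191 + 2.1482, -3.9961 + 8.0172) = (4.5673, 4.0211)
End effector: (4.5673, 4.0211)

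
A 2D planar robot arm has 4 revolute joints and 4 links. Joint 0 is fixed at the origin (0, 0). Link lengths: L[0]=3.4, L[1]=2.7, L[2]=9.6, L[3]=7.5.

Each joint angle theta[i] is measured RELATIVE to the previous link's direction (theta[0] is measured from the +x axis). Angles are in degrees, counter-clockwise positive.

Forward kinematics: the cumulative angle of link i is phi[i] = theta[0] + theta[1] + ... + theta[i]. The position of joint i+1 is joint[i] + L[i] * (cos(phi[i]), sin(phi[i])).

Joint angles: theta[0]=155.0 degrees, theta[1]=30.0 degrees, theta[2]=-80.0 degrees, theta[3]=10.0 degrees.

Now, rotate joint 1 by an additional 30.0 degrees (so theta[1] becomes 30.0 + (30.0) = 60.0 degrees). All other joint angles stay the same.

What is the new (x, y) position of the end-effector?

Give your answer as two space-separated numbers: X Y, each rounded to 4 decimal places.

Answer: -18.2250 10.9783

Derivation:
joint[0] = (0.0000, 0.0000)  (base)
link 0: phi[0] = 155 = 155 deg
  cos(155 deg) = -0.9063, sin(155 deg) = 0.4226
  joint[1] = (0.0000, 0.0000) + 3.4 * (-0.9063, 0.4226) = (0.0000 + -3.0814, 0.0000 + 1.4369) = (-3.0814, 1.4369)
link 1: phi[1] = 155 + 60 = 215 deg
  cos(215 deg) = -0.8192, sin(215 deg) = -0.5736
  joint[2] = (-3.0814, 1.4369) + 2.7 * (-0.8192, -0.5736) = (-3.0814 + -2.2117, 1.4369 + -1.5487) = (-5.2932, -0.1118)
link 2: phi[2] = 155 + 60 + -80 = 135 deg
  cos(135 deg) = -0.7071, sin(135 deg) = 0.7071
  joint[3] = (-5.2932, -0.1118) + 9.6 * (-0.7071, 0.7071) = (-5.2932 + -6.7882, -0.1118 + 6.7882) = (-12.0814, 6.6765)
link 3: phi[3] = 155 + 60 + -80 + 10 = 145 deg
  cos(145 deg) = -0.8192, sin(145 deg) = 0.5736
  joint[4] = (-12.0814, 6.6765) + 7.5 * (-0.8192, 0.5736) = (-12.0814 + -6.1436, 6.6765 + 4.3018) = (-18.2250, 10.9783)
End effector: (-18.2250, 10.9783)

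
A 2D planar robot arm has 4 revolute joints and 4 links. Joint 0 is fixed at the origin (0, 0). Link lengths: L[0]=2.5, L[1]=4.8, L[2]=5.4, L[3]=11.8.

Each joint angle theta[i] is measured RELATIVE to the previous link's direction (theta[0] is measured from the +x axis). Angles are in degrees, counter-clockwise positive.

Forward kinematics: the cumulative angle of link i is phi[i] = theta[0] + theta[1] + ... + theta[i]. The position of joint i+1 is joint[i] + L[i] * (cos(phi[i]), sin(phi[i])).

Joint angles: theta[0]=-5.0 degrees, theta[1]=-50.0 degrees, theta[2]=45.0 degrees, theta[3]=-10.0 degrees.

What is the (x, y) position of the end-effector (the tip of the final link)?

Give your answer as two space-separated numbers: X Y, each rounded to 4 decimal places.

Answer: 21.6500 -9.1234

Derivation:
joint[0] = (0.0000, 0.0000)  (base)
link 0: phi[0] = -5 = -5 deg
  cos(-5 deg) = 0.9962, sin(-5 deg) = -0.0872
  joint[1] = (0.0000, 0.0000) + 2.5 * (0.9962, -0.0872) = (0.0000 + 2.4905, 0.0000 + -0.2179) = (2.4905, -0.2179)
link 1: phi[1] = -5 + -50 = -55 deg
  cos(-55 deg) = 0.5736, sin(-55 deg) = -0.8192
  joint[2] = (2.4905, -0.2179) + 4.8 * (0.5736, -0.8192) = (2.4905 + 2.7532, -0.2179 + -3.9319) = (5.2437, -4.1498)
link 2: phi[2] = -5 + -50 + 45 = -10 deg
  cos(-10 deg) = 0.9848, sin(-10 deg) = -0.1736
  joint[3] = (5.2437, -4.1498) + 5.4 * (0.9848, -0.1736) = (5.2437 + 5.3180, -4.1498 + -0.9377) = (10.5616, -5.0875)
link 3: phi[3] = -5 + -50 + 45 + -10 = -20 deg
  cos(-20 deg) = 0.9397, sin(-20 deg) = -0.3420
  joint[4] = (10.5616, -5.0875) + 11.8 * (0.9397, -0.3420) = (10.5616 + 11.0884, -5.0875 + -4.0358) = (21.6500, -9.1234)
End effector: (21.6500, -9.1234)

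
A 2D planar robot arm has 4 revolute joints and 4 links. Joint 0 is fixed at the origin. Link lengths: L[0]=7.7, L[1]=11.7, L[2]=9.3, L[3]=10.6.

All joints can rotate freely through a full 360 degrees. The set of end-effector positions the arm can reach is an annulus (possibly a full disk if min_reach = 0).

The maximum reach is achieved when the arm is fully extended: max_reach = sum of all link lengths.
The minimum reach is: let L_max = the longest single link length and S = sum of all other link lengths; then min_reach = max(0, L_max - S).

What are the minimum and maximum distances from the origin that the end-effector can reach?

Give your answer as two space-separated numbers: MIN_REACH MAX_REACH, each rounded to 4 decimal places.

Link lengths: [7.7, 11.7, 9.3, 10.6]
max_reach = 7.7 + 11.7 + 9.3 + 10.6 = 39.3
L_max = max([7.7, 11.7, 9.3, 10.6]) = 11.7
S (sum of others) = 39.3 - 11.7 = 27.6
min_reach = max(0, 11.7 - 27.6) = max(0, -15.9) = 0

Answer: 0.0000 39.3000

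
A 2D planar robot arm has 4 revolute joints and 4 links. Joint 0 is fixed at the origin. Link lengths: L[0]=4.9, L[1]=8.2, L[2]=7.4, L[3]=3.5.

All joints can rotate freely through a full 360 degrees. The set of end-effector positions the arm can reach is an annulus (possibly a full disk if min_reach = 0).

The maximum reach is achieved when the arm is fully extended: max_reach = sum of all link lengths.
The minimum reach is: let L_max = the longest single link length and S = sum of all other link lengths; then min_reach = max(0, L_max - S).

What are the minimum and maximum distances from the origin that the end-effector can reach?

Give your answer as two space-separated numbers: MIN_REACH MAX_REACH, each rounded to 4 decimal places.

Link lengths: [4.9, 8.2, 7.4, 3.5]
max_reach = 4.9 + 8.2 + 7.4 + 3.5 = 24
L_max = max([4.9, 8.2, 7.4, 3.5]) = 8.2
S (sum of others) = 24 - 8.2 = 15.8
min_reach = max(0, 8.2 - 15.8) = max(0, -7.6) = 0

Answer: 0.0000 24.0000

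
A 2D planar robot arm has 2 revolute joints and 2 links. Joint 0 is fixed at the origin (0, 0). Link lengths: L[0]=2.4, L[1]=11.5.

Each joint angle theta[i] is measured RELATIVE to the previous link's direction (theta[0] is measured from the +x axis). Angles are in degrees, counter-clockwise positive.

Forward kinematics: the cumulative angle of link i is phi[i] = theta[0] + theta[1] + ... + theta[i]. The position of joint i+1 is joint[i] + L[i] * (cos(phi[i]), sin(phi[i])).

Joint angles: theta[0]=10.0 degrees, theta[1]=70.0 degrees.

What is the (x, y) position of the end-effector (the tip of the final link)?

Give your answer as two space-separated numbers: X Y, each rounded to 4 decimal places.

joint[0] = (0.0000, 0.0000)  (base)
link 0: phi[0] = 10 = 10 deg
  cos(10 deg) = 0.9848, sin(10 deg) = 0.1736
  joint[1] = (0.0000, 0.0000) + 2.4 * (0.9848, 0.1736) = (0.0000 + 2.3635, 0.0000 + 0.4168) = (2.3635, 0.4168)
link 1: phi[1] = 10 + 70 = 80 deg
  cos(80 deg) = 0.1736, sin(80 deg) = 0.9848
  joint[2] = (2.3635, 0.4168) + 11.5 * (0.1736, 0.9848) = (2.3635 + 1.9970, 0.4168 + 11.3253) = (4.3605, 11.7420)
End effector: (4.3605, 11.7420)

Answer: 4.3605 11.7420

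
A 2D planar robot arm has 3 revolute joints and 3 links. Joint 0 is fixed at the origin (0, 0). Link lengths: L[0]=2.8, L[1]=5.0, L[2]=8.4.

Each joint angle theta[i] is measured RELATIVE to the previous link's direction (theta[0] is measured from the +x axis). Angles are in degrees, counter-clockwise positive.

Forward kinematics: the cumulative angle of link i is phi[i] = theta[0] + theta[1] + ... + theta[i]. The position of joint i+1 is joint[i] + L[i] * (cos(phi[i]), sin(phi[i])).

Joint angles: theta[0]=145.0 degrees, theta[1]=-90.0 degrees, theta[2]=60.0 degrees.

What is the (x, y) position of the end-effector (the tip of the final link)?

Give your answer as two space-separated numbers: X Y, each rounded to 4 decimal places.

Answer: -2.9757 13.3148

Derivation:
joint[0] = (0.0000, 0.0000)  (base)
link 0: phi[0] = 145 = 145 deg
  cos(145 deg) = -0.8192, sin(145 deg) = 0.5736
  joint[1] = (0.0000, 0.0000) + 2.8 * (-0.8192, 0.5736) = (0.0000 + -2.2936, 0.0000 + 1.6060) = (-2.2936, 1.6060)
link 1: phi[1] = 145 + -90 = 55 deg
  cos(55 deg) = 0.5736, sin(55 deg) = 0.8192
  joint[2] = (-2.2936, 1.6060) + 5 * (0.5736, 0.8192) = (-2.2936 + 2.8679, 1.6060 + 4.0958) = (0.5743, 5.7018)
link 2: phi[2] = 145 + -90 + 60 = 115 deg
  cos(115 deg) = -0.4226, sin(115 deg) = 0.9063
  joint[3] = (0.5743, 5.7018) + 8.4 * (-0.4226, 0.9063) = (0.5743 + -3.5500, 5.7018 + 7.6130) = (-2.9757, 13.3148)
End effector: (-2.9757, 13.3148)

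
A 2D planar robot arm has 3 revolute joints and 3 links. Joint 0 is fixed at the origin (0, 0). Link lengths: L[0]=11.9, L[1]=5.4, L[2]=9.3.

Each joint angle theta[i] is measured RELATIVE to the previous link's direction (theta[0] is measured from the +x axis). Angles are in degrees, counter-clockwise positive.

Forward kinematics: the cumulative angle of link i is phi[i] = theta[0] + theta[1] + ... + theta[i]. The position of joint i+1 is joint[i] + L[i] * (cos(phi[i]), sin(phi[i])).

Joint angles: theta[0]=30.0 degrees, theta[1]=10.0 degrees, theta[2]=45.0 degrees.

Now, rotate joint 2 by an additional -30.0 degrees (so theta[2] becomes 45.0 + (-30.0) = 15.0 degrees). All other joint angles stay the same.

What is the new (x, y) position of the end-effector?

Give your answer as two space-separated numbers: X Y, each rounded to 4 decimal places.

Answer: 19.7766 17.0392

Derivation:
joint[0] = (0.0000, 0.0000)  (base)
link 0: phi[0] = 30 = 30 deg
  cos(30 deg) = 0.8660, sin(30 deg) = 0.5000
  joint[1] = (0.0000, 0.0000) + 11.9 * (0.8660, 0.5000) = (0.0000 + 10.3057, 0.0000 + 5.9500) = (10.3057, 5.9500)
link 1: phi[1] = 30 + 10 = 40 deg
  cos(40 deg) = 0.7660, sin(40 deg) = 0.6428
  joint[2] = (10.3057, 5.9500) + 5.4 * (0.7660, 0.6428) = (10.3057 + 4.1366, 5.9500 + 3.4711) = (14.4423, 9.4211)
link 2: phi[2] = 30 + 10 + 15 = 55 deg
  cos(55 deg) = 0.5736, sin(55 deg) = 0.8192
  joint[3] = (14.4423, 9.4211) + 9.3 * (0.5736, 0.8192) = (14.4423 + 5.3343, 9.4211 + 7.6181) = (19.7766, 17.0392)
End effector: (19.7766, 17.0392)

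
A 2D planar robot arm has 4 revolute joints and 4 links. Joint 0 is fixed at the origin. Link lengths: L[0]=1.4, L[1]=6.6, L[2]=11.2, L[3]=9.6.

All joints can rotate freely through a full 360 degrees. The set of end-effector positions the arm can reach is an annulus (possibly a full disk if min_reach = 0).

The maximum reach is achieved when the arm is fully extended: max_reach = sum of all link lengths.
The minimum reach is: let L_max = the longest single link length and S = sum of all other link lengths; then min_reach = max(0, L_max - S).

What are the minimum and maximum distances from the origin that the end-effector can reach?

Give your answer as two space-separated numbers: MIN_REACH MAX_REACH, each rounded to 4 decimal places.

Answer: 0.0000 28.8000

Derivation:
Link lengths: [1.4, 6.6, 11.2, 9.6]
max_reach = 1.4 + 6.6 + 11.2 + 9.6 = 28.8
L_max = max([1.4, 6.6, 11.2, 9.6]) = 11.2
S (sum of others) = 28.8 - 11.2 = 17.6
min_reach = max(0, 11.2 - 17.6) = max(0, -6.4) = 0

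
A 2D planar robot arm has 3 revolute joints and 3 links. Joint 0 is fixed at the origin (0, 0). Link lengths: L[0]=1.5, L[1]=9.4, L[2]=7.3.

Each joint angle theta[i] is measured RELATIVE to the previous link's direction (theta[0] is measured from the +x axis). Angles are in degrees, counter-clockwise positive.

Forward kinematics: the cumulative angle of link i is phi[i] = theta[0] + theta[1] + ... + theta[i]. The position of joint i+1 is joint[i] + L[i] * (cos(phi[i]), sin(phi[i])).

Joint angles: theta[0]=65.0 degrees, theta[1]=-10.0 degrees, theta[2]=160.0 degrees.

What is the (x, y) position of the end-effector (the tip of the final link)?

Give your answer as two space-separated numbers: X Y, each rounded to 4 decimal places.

Answer: 0.0457 4.8724

Derivation:
joint[0] = (0.0000, 0.0000)  (base)
link 0: phi[0] = 65 = 65 deg
  cos(65 deg) = 0.4226, sin(65 deg) = 0.9063
  joint[1] = (0.0000, 0.0000) + 1.5 * (0.4226, 0.9063) = (0.0000 + 0.6339, 0.0000 + 1.3595) = (0.6339, 1.3595)
link 1: phi[1] = 65 + -10 = 55 deg
  cos(55 deg) = 0.5736, sin(55 deg) = 0.8192
  joint[2] = (0.6339, 1.3595) + 9.4 * (0.5736, 0.8192) = (0.6339 + 5.3916, 1.3595 + 7.7000) = (6.0255, 9.0595)
link 2: phi[2] = 65 + -10 + 160 = 215 deg
  cos(215 deg) = -0.8192, sin(215 deg) = -0.5736
  joint[3] = (6.0255, 9.0595) + 7.3 * (-0.8192, -0.5736) = (6.0255 + -5.9798, 9.0595 + -4.1871) = (0.0457, 4.8724)
End effector: (0.0457, 4.8724)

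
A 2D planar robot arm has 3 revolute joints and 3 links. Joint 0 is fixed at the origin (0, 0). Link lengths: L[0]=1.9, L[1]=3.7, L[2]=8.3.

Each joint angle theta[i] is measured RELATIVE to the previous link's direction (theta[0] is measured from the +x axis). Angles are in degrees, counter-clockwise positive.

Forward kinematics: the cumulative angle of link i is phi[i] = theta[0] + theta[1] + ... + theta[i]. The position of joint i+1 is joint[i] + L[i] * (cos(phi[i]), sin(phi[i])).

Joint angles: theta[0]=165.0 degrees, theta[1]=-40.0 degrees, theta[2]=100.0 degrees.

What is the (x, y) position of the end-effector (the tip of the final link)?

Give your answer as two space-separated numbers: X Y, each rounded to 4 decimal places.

Answer: -9.8265 -2.3464

Derivation:
joint[0] = (0.0000, 0.0000)  (base)
link 0: phi[0] = 165 = 165 deg
  cos(165 deg) = -0.9659, sin(165 deg) = 0.2588
  joint[1] = (0.0000, 0.0000) + 1.9 * (-0.9659, 0.2588) = (0.0000 + -1.8353, 0.0000 + 0.4918) = (-1.8353, 0.4918)
link 1: phi[1] = 165 + -40 = 125 deg
  cos(125 deg) = -0.5736, sin(125 deg) = 0.8192
  joint[2] = (-1.8353, 0.4918) + 3.7 * (-0.5736, 0.8192) = (-1.8353 + -2.1222, 0.4918 + 3.0309) = (-3.9575, 3.5226)
link 2: phi[2] = 165 + -40 + 100 = 225 deg
  cos(225 deg) = -0.7071, sin(225 deg) = -0.7071
  joint[3] = (-3.9575, 3.5226) + 8.3 * (-0.7071, -0.7071) = (-3.9575 + -5.8690, 3.5226 + -5.8690) = (-9.8265, -2.3464)
End effector: (-9.8265, -2.3464)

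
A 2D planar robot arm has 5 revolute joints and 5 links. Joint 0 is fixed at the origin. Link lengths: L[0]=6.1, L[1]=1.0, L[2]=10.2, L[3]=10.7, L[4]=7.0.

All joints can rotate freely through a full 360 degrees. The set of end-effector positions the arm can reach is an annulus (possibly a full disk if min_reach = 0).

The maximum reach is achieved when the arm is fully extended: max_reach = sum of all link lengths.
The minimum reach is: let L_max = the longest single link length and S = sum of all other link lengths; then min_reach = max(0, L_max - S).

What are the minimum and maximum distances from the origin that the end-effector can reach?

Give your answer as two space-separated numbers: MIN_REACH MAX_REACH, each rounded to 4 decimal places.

Link lengths: [6.1, 1.0, 10.2, 10.7, 7.0]
max_reach = 6.1 + 1 + 10.2 + 10.7 + 7 = 35
L_max = max([6.1, 1.0, 10.2, 10.7, 7.0]) = 10.7
S (sum of others) = 35 - 10.7 = 24.3
min_reach = max(0, 10.7 - 24.3) = max(0, -13.6) = 0

Answer: 0.0000 35.0000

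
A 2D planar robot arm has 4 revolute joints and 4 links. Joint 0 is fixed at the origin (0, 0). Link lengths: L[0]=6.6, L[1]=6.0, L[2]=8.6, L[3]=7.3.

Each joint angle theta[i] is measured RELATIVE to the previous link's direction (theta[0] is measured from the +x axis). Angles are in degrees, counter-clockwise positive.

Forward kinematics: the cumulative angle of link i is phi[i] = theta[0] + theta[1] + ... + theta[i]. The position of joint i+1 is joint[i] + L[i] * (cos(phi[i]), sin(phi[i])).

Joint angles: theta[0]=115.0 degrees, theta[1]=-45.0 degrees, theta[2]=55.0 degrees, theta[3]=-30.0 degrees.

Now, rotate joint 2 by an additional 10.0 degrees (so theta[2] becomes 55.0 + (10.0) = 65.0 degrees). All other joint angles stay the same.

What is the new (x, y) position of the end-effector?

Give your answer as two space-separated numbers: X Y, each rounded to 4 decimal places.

Answer: -8.7077 24.7522

Derivation:
joint[0] = (0.0000, 0.0000)  (base)
link 0: phi[0] = 115 = 115 deg
  cos(115 deg) = -0.4226, sin(115 deg) = 0.9063
  joint[1] = (0.0000, 0.0000) + 6.6 * (-0.4226, 0.9063) = (0.0000 + -2.7893, 0.0000 + 5.9816) = (-2.7893, 5.9816)
link 1: phi[1] = 115 + -45 = 70 deg
  cos(70 deg) = 0.3420, sin(70 deg) = 0.9397
  joint[2] = (-2.7893, 5.9816) + 6 * (0.3420, 0.9397) = (-2.7893 + 2.0521, 5.9816 + 5.6382) = (-0.7372, 11.6198)
link 2: phi[2] = 115 + -45 + 65 = 135 deg
  cos(135 deg) = -0.7071, sin(135 deg) = 0.7071
  joint[3] = (-0.7372, 11.6198) + 8.6 * (-0.7071, 0.7071) = (-0.7372 + -6.0811, 11.6198 + 6.0811) = (-6.8183, 17.7009)
link 3: phi[3] = 115 + -45 + 65 + -30 = 105 deg
  cos(105 deg) = -0.2588, sin(105 deg) = 0.9659
  joint[4] = (-6.8183, 17.7009) + 7.3 * (-0.2588, 0.9659) = (-6.8183 + -1.8894, 17.7009 + 7.0513) = (-8.7077, 24.7522)
End effector: (-8.7077, 24.7522)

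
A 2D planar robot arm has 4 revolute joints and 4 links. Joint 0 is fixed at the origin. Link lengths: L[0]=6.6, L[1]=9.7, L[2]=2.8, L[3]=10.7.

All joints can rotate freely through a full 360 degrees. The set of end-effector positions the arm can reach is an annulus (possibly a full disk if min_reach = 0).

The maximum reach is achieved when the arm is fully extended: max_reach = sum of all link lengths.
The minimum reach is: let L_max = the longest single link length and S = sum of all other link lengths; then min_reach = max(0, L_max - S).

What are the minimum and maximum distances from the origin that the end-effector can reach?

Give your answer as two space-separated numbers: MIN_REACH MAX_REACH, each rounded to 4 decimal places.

Answer: 0.0000 29.8000

Derivation:
Link lengths: [6.6, 9.7, 2.8, 10.7]
max_reach = 6.6 + 9.7 + 2.8 + 10.7 = 29.8
L_max = max([6.6, 9.7, 2.8, 10.7]) = 10.7
S (sum of others) = 29.8 - 10.7 = 19.1
min_reach = max(0, 10.7 - 19.1) = max(0, -8.4) = 0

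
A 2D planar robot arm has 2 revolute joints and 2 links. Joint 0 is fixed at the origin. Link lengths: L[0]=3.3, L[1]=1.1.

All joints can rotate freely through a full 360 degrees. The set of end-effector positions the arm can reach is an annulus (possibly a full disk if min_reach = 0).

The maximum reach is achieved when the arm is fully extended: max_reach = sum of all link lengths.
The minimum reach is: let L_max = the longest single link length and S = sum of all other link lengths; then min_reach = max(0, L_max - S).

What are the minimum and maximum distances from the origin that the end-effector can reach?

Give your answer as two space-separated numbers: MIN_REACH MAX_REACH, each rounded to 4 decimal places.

Link lengths: [3.3, 1.1]
max_reach = 3.3 + 1.1 = 4.4
L_max = max([3.3, 1.1]) = 3.3
S (sum of others) = 4.4 - 3.3 = 1.1
min_reach = max(0, 3.3 - 1.1) = max(0, 2.2) = 2.2

Answer: 2.2000 4.4000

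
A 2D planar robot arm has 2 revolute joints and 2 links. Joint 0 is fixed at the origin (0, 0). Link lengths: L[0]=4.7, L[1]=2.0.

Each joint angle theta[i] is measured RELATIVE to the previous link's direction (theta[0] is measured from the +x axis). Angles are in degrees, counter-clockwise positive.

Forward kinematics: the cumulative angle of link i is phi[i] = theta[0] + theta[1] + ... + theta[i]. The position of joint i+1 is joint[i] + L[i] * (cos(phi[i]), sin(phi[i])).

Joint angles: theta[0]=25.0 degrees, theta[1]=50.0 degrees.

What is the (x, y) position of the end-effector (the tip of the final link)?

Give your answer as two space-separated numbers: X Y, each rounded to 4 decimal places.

joint[0] = (0.0000, 0.0000)  (base)
link 0: phi[0] = 25 = 25 deg
  cos(25 deg) = 0.9063, sin(25 deg) = 0.4226
  joint[1] = (0.0000, 0.0000) + 4.7 * (0.9063, 0.4226) = (0.0000 + 4.2596, 0.0000 + 1.9863) = (4.2596, 1.9863)
link 1: phi[1] = 25 + 50 = 75 deg
  cos(75 deg) = 0.2588, sin(75 deg) = 0.9659
  joint[2] = (4.2596, 1.9863) + 2 * (0.2588, 0.9659) = (4.2596 + 0.5176, 1.9863 + 1.9319) = (4.7773, 3.9182)
End effector: (4.7773, 3.9182)

Answer: 4.7773 3.9182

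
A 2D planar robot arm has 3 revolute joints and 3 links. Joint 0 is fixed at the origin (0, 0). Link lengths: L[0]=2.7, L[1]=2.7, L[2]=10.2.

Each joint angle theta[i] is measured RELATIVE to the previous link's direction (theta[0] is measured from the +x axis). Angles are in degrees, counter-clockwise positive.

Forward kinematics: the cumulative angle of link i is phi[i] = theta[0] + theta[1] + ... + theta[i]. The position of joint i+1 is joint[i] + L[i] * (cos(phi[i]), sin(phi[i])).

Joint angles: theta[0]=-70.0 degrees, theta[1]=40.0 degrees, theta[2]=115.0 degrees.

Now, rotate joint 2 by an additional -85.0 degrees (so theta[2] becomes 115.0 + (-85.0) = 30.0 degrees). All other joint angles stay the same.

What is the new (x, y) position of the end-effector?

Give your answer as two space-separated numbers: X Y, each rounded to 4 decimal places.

Answer: 13.4617 -3.8872

Derivation:
joint[0] = (0.0000, 0.0000)  (base)
link 0: phi[0] = -70 = -70 deg
  cos(-70 deg) = 0.3420, sin(-70 deg) = -0.9397
  joint[1] = (0.0000, 0.0000) + 2.7 * (0.3420, -0.9397) = (0.0000 + 0.9235, 0.0000 + -2.5372) = (0.9235, -2.5372)
link 1: phi[1] = -70 + 40 = -30 deg
  cos(-30 deg) = 0.8660, sin(-30 deg) = -0.5000
  joint[2] = (0.9235, -2.5372) + 2.7 * (0.8660, -0.5000) = (0.9235 + 2.3383, -2.5372 + -1.3500) = (3.2617, -3.8872)
link 2: phi[2] = -70 + 40 + 30 = 0 deg
  cos(0 deg) = 1.0000, sin(0 deg) = 0.0000
  joint[3] = (3.2617, -3.8872) + 10.2 * (1.0000, 0.0000) = (3.2617 + 10.2000, -3.8872 + 0.0000) = (13.4617, -3.8872)
End effector: (13.4617, -3.8872)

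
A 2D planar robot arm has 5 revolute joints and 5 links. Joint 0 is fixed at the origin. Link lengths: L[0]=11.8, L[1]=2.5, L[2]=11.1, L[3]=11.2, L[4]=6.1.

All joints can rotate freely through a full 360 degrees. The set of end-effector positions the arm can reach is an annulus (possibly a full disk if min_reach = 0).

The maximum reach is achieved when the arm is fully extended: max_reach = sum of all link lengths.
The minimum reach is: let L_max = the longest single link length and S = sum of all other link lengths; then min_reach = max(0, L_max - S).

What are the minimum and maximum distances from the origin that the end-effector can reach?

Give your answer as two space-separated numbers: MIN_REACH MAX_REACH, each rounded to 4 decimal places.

Answer: 0.0000 42.7000

Derivation:
Link lengths: [11.8, 2.5, 11.1, 11.2, 6.1]
max_reach = 11.8 + 2.5 + 11.1 + 11.2 + 6.1 = 42.7
L_max = max([11.8, 2.5, 11.1, 11.2, 6.1]) = 11.8
S (sum of others) = 42.7 - 11.8 = 30.9
min_reach = max(0, 11.8 - 30.9) = max(0, -19.1) = 0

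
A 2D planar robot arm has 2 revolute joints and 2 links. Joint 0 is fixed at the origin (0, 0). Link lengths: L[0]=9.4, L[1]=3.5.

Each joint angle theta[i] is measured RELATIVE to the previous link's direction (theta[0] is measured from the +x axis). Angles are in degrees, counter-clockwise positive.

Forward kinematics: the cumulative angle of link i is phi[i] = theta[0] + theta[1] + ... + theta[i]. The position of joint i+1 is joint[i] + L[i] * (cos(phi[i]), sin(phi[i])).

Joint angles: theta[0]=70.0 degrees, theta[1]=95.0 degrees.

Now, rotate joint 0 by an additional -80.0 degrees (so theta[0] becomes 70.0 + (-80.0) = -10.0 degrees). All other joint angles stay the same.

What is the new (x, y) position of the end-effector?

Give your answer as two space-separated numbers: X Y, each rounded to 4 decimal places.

Answer: 9.5622 1.8544

Derivation:
joint[0] = (0.0000, 0.0000)  (base)
link 0: phi[0] = -10 = -10 deg
  cos(-10 deg) = 0.9848, sin(-10 deg) = -0.1736
  joint[1] = (0.0000, 0.0000) + 9.4 * (0.9848, -0.1736) = (0.0000 + 9.2572, 0.0000 + -1.6323) = (9.2572, -1.6323)
link 1: phi[1] = -10 + 95 = 85 deg
  cos(85 deg) = 0.0872, sin(85 deg) = 0.9962
  joint[2] = (9.2572, -1.6323) + 3.5 * (0.0872, 0.9962) = (9.2572 + 0.3050, -1.6323 + 3.4867) = (9.5622, 1.8544)
End effector: (9.5622, 1.8544)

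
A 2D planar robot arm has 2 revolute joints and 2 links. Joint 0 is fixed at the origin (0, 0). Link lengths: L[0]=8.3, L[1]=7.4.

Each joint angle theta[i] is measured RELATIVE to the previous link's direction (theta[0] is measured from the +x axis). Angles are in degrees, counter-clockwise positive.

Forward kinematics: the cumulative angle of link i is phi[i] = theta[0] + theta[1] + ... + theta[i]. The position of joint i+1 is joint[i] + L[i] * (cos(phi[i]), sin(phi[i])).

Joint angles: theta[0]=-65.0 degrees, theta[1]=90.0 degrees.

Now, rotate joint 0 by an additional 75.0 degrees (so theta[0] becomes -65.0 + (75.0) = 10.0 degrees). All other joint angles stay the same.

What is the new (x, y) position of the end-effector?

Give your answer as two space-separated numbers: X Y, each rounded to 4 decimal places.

joint[0] = (0.0000, 0.0000)  (base)
link 0: phi[0] = 10 = 10 deg
  cos(10 deg) = 0.9848, sin(10 deg) = 0.1736
  joint[1] = (0.0000, 0.0000) + 8.3 * (0.9848, 0.1736) = (0.0000 + 8.1739, 0.0000 + 1.4413) = (8.1739, 1.4413)
link 1: phi[1] = 10 + 90 = 100 deg
  cos(100 deg) = -0.1736, sin(100 deg) = 0.9848
  joint[2] = (8.1739, 1.4413) + 7.4 * (-0.1736, 0.9848) = (8.1739 + -1.2850, 1.4413 + 7.2876) = (6.8889, 8.7289)
End effector: (6.8889, 8.7289)

Answer: 6.8889 8.7289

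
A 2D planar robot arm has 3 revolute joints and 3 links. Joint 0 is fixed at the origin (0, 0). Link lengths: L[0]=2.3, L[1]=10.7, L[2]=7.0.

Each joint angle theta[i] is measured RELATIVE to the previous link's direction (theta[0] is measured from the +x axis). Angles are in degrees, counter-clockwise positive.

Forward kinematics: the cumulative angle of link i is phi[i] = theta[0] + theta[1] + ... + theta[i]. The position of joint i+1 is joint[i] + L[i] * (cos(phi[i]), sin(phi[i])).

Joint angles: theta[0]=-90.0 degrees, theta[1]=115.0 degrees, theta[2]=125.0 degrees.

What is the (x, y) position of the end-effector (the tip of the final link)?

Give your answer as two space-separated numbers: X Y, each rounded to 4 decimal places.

joint[0] = (0.0000, 0.0000)  (base)
link 0: phi[0] = -90 = -90 deg
  cos(-90 deg) = 0.0000, sin(-90 deg) = -1.0000
  joint[1] = (0.0000, 0.0000) + 2.3 * (0.0000, -1.0000) = (0.0000 + 0.0000, 0.0000 + -2.3000) = (0.0000, -2.3000)
link 1: phi[1] = -90 + 115 = 25 deg
  cos(25 deg) = 0.9063, sin(25 deg) = 0.4226
  joint[2] = (0.0000, -2.3000) + 10.7 * (0.9063, 0.4226) = (0.0000 + 9.6975, -2.3000 + 4.5220) = (9.6975, 2.2220)
link 2: phi[2] = -90 + 115 + 125 = 150 deg
  cos(150 deg) = -0.8660, sin(150 deg) = 0.5000
  joint[3] = (9.6975, 2.2220) + 7 * (-0.8660, 0.5000) = (9.6975 + -6.0622, 2.2220 + 3.5000) = (3.6353, 5.7220)
End effector: (3.6353, 5.7220)

Answer: 3.6353 5.7220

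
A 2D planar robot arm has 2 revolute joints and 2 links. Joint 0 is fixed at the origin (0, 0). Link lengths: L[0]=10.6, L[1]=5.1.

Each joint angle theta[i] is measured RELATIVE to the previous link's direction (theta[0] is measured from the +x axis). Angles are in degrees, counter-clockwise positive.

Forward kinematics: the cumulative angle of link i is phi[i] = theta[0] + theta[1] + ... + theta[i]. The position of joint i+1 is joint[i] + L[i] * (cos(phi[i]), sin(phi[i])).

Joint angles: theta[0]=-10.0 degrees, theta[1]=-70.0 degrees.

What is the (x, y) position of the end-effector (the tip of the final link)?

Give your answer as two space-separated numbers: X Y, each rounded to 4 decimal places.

Answer: 11.3246 -6.8632

Derivation:
joint[0] = (0.0000, 0.0000)  (base)
link 0: phi[0] = -10 = -10 deg
  cos(-10 deg) = 0.9848, sin(-10 deg) = -0.1736
  joint[1] = (0.0000, 0.0000) + 10.6 * (0.9848, -0.1736) = (0.0000 + 10.4390, 0.0000 + -1.8407) = (10.4390, -1.8407)
link 1: phi[1] = -10 + -70 = -80 deg
  cos(-80 deg) = 0.1736, sin(-80 deg) = -0.9848
  joint[2] = (10.4390, -1.8407) + 5.1 * (0.1736, -0.9848) = (10.4390 + 0.8856, -1.8407 + -5.0225) = (11.3246, -6.8632)
End effector: (11.3246, -6.8632)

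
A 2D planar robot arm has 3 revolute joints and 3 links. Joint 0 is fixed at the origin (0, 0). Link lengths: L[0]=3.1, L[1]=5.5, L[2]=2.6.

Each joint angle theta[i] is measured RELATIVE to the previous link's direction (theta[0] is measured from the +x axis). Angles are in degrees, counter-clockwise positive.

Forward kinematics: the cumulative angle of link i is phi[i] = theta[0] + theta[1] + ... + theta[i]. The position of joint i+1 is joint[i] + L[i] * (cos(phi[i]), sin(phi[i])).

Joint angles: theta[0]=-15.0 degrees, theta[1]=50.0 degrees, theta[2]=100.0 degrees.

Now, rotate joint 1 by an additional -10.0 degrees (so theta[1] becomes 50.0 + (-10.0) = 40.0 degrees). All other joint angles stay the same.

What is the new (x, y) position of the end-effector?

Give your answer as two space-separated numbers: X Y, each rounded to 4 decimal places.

Answer: 6.4878 3.6519

Derivation:
joint[0] = (0.0000, 0.0000)  (base)
link 0: phi[0] = -15 = -15 deg
  cos(-15 deg) = 0.9659, sin(-15 deg) = -0.2588
  joint[1] = (0.0000, 0.0000) + 3.1 * (0.9659, -0.2588) = (0.0000 + 2.9944, 0.0000 + -0.8023) = (2.9944, -0.8023)
link 1: phi[1] = -15 + 40 = 25 deg
  cos(25 deg) = 0.9063, sin(25 deg) = 0.4226
  joint[2] = (2.9944, -0.8023) + 5.5 * (0.9063, 0.4226) = (2.9944 + 4.9847, -0.8023 + 2.3244) = (7.9791, 1.5221)
link 2: phi[2] = -15 + 40 + 100 = 125 deg
  cos(125 deg) = -0.5736, sin(125 deg) = 0.8192
  joint[3] = (7.9791, 1.5221) + 2.6 * (-0.5736, 0.8192) = (7.9791 + -1.4913, 1.5221 + 2.1298) = (6.4878, 3.6519)
End effector: (6.4878, 3.6519)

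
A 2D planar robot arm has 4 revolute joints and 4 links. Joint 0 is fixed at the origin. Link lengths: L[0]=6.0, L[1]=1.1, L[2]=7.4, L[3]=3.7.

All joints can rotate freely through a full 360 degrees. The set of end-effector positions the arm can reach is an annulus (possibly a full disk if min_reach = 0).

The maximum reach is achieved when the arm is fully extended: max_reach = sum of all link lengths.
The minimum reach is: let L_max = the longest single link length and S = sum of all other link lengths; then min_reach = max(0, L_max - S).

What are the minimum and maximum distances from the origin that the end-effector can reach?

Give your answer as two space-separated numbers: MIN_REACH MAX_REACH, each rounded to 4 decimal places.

Link lengths: [6.0, 1.1, 7.4, 3.7]
max_reach = 6 + 1.1 + 7.4 + 3.7 = 18.2
L_max = max([6.0, 1.1, 7.4, 3.7]) = 7.4
S (sum of others) = 18.2 - 7.4 = 10.8
min_reach = max(0, 7.4 - 10.8) = max(0, -3.4) = 0

Answer: 0.0000 18.2000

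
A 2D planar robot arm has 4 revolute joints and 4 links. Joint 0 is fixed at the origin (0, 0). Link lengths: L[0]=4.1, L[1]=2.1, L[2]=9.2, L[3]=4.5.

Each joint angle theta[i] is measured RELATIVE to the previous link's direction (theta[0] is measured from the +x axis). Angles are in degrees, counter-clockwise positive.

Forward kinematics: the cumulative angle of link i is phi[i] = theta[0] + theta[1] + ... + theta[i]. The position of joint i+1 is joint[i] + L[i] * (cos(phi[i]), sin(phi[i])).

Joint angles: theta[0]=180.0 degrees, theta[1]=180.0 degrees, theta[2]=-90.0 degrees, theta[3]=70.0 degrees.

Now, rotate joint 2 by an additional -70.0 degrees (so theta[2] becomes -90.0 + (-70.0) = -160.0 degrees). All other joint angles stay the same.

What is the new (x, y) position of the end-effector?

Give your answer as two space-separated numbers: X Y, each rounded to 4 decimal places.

joint[0] = (0.0000, 0.0000)  (base)
link 0: phi[0] = 180 = 180 deg
  cos(180 deg) = -1.0000, sin(180 deg) = 0.0000
  joint[1] = (0.0000, 0.0000) + 4.1 * (-1.0000, 0.0000) = (0.0000 + -4.1000, 0.0000 + 0.0000) = (-4.1000, 0.0000)
link 1: phi[1] = 180 + 180 = 360 deg
  cos(360 deg) = 1.0000, sin(360 deg) = -0.0000
  joint[2] = (-4.1000, 0.0000) + 2.1 * (1.0000, -0.0000) = (-4.1000 + 2.1000, 0.0000 + -0.0000) = (-2.0000, -0.0000)
link 2: phi[2] = 180 + 180 + -160 = 200 deg
  cos(200 deg) = -0.9397, sin(200 deg) = -0.3420
  joint[3] = (-2.0000, -0.0000) + 9.2 * (-0.9397, -0.3420) = (-2.0000 + -8.6452, -0.0000 + -3.1466) = (-10.6452, -3.1466)
link 3: phi[3] = 180 + 180 + -160 + 70 = 270 deg
  cos(270 deg) = -0.0000, sin(270 deg) = -1.0000
  joint[4] = (-10.6452, -3.1466) + 4.5 * (-0.0000, -1.0000) = (-10.6452 + -0.0000, -3.1466 + -4.5000) = (-10.6452, -7.6466)
End effector: (-10.6452, -7.6466)

Answer: -10.6452 -7.6466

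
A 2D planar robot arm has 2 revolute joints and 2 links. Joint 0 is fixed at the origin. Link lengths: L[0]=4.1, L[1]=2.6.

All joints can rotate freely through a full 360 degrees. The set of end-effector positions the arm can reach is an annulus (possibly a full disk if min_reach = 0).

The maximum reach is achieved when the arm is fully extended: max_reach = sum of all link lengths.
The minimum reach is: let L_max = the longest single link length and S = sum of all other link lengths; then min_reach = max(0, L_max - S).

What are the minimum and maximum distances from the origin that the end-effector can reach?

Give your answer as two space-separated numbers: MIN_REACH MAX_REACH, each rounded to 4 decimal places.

Link lengths: [4.1, 2.6]
max_reach = 4.1 + 2.6 = 6.7
L_max = max([4.1, 2.6]) = 4.1
S (sum of others) = 6.7 - 4.1 = 2.6
min_reach = max(0, 4.1 - 2.6) = max(0, 1.5) = 1.5

Answer: 1.5000 6.7000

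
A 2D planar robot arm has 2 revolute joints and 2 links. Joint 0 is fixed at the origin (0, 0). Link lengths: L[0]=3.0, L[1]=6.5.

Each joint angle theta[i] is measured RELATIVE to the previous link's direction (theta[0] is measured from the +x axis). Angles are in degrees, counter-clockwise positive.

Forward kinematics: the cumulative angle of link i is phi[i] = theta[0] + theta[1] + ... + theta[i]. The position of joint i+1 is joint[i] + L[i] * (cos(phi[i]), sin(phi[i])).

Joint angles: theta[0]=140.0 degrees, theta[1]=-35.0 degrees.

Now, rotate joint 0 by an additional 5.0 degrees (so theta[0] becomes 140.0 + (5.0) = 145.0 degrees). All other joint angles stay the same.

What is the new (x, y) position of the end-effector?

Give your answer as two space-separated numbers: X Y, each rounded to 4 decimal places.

Answer: -4.6806 7.8287

Derivation:
joint[0] = (0.0000, 0.0000)  (base)
link 0: phi[0] = 145 = 145 deg
  cos(145 deg) = -0.8192, sin(145 deg) = 0.5736
  joint[1] = (0.0000, 0.0000) + 3 * (-0.8192, 0.5736) = (0.0000 + -2.4575, 0.0000 + 1.7207) = (-2.4575, 1.7207)
link 1: phi[1] = 145 + -35 = 110 deg
  cos(110 deg) = -0.3420, sin(110 deg) = 0.9397
  joint[2] = (-2.4575, 1.7207) + 6.5 * (-0.3420, 0.9397) = (-2.4575 + -2.2231, 1.7207 + 6.1080) = (-4.6806, 7.8287)
End effector: (-4.6806, 7.8287)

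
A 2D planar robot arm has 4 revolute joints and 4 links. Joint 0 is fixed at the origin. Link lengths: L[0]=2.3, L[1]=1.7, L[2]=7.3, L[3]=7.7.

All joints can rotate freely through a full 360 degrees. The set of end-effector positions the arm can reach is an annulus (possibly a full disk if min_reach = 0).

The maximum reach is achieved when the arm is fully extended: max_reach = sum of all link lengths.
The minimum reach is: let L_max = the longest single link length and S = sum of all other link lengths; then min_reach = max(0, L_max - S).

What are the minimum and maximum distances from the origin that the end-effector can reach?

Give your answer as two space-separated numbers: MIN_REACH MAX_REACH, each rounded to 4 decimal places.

Answer: 0.0000 19.0000

Derivation:
Link lengths: [2.3, 1.7, 7.3, 7.7]
max_reach = 2.3 + 1.7 + 7.3 + 7.7 = 19
L_max = max([2.3, 1.7, 7.3, 7.7]) = 7.7
S (sum of others) = 19 - 7.7 = 11.3
min_reach = max(0, 7.7 - 11.3) = max(0, -3.6) = 0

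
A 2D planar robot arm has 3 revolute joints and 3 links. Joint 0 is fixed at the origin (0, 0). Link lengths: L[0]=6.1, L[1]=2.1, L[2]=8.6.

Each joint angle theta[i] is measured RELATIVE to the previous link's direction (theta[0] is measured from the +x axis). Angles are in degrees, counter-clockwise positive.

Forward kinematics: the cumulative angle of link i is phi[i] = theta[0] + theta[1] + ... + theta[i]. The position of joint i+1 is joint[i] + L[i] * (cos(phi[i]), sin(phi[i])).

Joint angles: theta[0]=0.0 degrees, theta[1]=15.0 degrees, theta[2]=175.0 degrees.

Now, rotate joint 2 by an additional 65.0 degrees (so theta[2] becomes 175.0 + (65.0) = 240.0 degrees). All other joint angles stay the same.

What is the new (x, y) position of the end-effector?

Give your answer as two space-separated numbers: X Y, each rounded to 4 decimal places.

joint[0] = (0.0000, 0.0000)  (base)
link 0: phi[0] = 0 = 0 deg
  cos(0 deg) = 1.0000, sin(0 deg) = 0.0000
  joint[1] = (0.0000, 0.0000) + 6.1 * (1.0000, 0.0000) = (0.0000 + 6.1000, 0.0000 + 0.0000) = (6.1000, 0.0000)
link 1: phi[1] = 0 + 15 = 15 deg
  cos(15 deg) = 0.9659, sin(15 deg) = 0.2588
  joint[2] = (6.1000, 0.0000) + 2.1 * (0.9659, 0.2588) = (6.1000 + 2.0284, 0.0000 + 0.5435) = (8.1284, 0.5435)
link 2: phi[2] = 0 + 15 + 240 = 255 deg
  cos(255 deg) = -0.2588, sin(255 deg) = -0.9659
  joint[3] = (8.1284, 0.5435) + 8.6 * (-0.2588, -0.9659) = (8.1284 + -2.2258, 0.5435 + -8.3070) = (5.9026, -7.7634)
End effector: (5.9026, -7.7634)

Answer: 5.9026 -7.7634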